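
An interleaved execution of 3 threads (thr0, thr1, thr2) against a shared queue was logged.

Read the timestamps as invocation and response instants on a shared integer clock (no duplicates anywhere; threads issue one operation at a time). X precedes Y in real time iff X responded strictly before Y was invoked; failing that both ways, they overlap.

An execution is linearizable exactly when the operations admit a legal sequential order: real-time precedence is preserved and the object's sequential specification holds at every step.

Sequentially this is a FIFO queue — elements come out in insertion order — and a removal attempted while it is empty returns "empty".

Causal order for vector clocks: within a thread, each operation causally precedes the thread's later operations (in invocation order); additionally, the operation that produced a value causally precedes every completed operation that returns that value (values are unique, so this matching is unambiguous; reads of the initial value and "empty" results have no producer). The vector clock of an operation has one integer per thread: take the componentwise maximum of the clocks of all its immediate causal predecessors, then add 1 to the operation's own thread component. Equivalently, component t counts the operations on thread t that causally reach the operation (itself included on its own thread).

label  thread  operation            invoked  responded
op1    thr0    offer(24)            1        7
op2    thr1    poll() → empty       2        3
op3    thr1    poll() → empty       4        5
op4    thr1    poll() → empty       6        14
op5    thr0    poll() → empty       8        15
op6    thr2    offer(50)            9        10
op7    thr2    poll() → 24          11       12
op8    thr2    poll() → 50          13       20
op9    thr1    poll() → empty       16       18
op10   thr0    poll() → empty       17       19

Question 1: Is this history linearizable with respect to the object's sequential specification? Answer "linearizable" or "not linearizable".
witness order: op2, op3, op1, op6, op7, op8, op4, op5, op9, op10
after step 1 (op2 poll() → empty): queue <>
after step 2 (op3 poll() → empty): queue <>
after step 3 (op1 offer(24)): queue <24>
after step 4 (op6 offer(50)): queue <24,50>
after step 5 (op7 poll() → 24): queue <50>
after step 6 (op8 poll() → 50): queue <>
after step 7 (op4 poll() → empty): queue <>
after step 8 (op5 poll() → empty): queue <>
after step 9 (op9 poll() → empty): queue <>
after step 10 (op10 poll() → empty): queue <>

linearizable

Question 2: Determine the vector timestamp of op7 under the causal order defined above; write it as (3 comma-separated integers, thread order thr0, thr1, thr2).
invoked at 9, op6 has no predecessors; its own thr2 bump gives (0, 0, 1)
invoked at 2, op2 has no predecessors; its own thr1 bump gives (0, 1, 0)
invoked at 1, op1 has no predecessors; its own thr0 bump gives (1, 0, 0)
VC(op3, invoked at 4): max of VC(op2)=(0, 1, 0), then +1 on thread thr1 → (0, 2, 0)
VC(op5, invoked at 8): max of VC(op1)=(1, 0, 0), then +1 on thread thr0 → (2, 0, 0)
VC(op4, invoked at 6): max of VC(op3)=(0, 2, 0), then +1 on thread thr1 → (0, 3, 0)
VC(op7, invoked at 11): max of VC(op1)=(1, 0, 0), VC(op6)=(0, 0, 1), then +1 on thread thr2 → (1, 0, 2)
VC(op10, invoked at 17): max of VC(op5)=(2, 0, 0), then +1 on thread thr0 → (3, 0, 0)
VC(op9, invoked at 16): max of VC(op4)=(0, 3, 0), then +1 on thread thr1 → (0, 4, 0)
VC(op8, invoked at 13): max of VC(op6)=(0, 0, 1), VC(op7)=(1, 0, 2), then +1 on thread thr2 → (1, 0, 3)
target: VC(op7) = (1, 0, 2)

(1, 0, 2)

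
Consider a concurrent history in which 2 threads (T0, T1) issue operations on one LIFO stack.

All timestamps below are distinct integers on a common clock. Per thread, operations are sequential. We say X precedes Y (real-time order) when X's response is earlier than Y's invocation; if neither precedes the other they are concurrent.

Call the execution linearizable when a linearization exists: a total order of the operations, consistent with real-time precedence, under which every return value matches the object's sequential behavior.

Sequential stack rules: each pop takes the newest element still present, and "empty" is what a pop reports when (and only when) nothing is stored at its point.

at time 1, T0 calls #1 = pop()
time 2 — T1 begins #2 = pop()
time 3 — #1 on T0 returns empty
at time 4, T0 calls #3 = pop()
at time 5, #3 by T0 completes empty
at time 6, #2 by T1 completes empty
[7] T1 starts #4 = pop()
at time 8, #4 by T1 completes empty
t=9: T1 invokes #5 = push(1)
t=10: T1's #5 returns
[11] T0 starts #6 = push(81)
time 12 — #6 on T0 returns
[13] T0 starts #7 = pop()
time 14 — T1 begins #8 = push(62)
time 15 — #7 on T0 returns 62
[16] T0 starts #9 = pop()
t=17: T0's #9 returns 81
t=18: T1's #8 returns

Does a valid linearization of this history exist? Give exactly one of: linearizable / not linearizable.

linearizable

witness order: #1, #2, #3, #4, #5, #6, #8, #7, #9
step 1: #1 pop() → empty — stack <>
step 2: #2 pop() → empty — stack <>
step 3: #3 pop() → empty — stack <>
step 4: #4 pop() → empty — stack <>
step 5: #5 push(1) — stack <1>
step 6: #6 push(81) — stack <1,81>
step 7: #8 push(62) — stack <1,81,62>
step 8: #7 pop() → 62 — stack <1,81>
step 9: #9 pop() → 81 — stack <1>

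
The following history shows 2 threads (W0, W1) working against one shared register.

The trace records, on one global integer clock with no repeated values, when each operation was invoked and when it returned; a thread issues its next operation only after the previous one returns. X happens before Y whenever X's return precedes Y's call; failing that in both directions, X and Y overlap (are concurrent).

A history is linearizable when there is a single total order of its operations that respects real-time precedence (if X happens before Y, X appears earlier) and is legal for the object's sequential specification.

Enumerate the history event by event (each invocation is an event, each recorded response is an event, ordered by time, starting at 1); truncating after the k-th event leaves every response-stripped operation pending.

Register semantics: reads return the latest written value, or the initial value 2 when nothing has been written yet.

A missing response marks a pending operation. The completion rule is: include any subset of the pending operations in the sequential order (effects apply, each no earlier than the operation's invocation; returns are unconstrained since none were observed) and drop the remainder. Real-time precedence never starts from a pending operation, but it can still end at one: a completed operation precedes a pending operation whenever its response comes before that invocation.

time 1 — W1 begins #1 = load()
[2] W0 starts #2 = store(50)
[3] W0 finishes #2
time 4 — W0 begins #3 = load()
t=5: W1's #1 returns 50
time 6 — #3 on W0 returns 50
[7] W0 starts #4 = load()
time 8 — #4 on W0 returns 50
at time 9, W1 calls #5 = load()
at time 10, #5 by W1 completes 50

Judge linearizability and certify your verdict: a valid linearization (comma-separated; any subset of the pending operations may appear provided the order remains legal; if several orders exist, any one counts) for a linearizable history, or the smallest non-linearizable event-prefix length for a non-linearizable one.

linearizable — witness: #2, #1, #3, #4, #5

after step 1 (#2 store(50)): value 50
after step 2 (#1 load() → 50): value 50
after step 3 (#3 load() → 50): value 50
after step 4 (#4 load() → 50): value 50
after step 5 (#5 load() → 50): value 50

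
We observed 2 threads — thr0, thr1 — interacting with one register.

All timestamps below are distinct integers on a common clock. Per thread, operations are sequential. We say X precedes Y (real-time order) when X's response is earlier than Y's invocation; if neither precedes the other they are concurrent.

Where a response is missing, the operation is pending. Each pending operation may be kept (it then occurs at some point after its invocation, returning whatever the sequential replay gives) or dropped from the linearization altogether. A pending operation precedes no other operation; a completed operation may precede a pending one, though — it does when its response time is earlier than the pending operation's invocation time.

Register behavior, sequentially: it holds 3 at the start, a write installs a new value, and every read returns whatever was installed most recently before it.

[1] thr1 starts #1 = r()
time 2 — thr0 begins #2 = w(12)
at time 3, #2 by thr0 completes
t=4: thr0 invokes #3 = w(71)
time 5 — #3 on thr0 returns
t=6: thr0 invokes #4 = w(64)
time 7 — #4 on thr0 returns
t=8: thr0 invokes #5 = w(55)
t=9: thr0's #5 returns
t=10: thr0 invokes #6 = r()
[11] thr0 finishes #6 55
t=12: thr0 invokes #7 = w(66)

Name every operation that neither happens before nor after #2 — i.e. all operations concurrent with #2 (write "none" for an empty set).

#2 spans [2,3]: anything still running between times 2 and 3 counts as concurrent
#1 [1,…): concurrent
#3 [4,5]: after
#4 [6,7]: after
#5 [8,9]: after
#6 [10,11]: after
#7 [12,…): after

#1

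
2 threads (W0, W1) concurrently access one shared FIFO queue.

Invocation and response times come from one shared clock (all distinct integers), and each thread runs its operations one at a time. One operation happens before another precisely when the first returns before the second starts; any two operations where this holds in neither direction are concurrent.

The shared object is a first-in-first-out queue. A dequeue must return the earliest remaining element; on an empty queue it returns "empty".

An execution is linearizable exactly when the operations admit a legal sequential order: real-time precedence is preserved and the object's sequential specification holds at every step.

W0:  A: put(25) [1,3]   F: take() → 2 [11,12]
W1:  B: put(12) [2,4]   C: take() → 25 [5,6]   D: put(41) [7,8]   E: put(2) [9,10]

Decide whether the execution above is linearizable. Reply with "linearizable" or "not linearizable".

not linearizable

events 1..11 are fine; event 12 — the response of F at time 12 — makes the prefix non-linearizable
every one of the 2 real-time-consistent orders over 6 completed FIFO queue ops fails the sequential spec
for example A, B, C, D, E, F fails at step 6: F take() → 2 is not legal there
for example B, A, C, D, E, F fails at step 3: C take() → 25 is not legal there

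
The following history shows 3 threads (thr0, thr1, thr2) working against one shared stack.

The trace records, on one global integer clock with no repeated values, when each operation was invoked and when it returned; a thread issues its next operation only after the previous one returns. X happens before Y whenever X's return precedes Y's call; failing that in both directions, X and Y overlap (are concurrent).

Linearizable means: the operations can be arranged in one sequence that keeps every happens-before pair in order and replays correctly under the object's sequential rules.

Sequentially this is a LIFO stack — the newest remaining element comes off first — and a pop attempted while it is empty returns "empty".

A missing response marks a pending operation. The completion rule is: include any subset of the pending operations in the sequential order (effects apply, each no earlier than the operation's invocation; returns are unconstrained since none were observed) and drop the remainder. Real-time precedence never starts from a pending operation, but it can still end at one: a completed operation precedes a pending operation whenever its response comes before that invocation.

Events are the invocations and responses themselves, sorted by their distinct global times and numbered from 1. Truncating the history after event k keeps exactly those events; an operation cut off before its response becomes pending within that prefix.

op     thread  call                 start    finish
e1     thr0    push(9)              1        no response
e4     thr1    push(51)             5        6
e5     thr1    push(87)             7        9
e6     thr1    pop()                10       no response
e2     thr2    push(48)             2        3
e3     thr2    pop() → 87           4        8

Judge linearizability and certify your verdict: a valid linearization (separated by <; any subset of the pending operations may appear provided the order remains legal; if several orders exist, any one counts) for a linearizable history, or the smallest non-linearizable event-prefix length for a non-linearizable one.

linearizable — witness: e1 < e2 < e4 < e5 < e3

1. e1 push(9) (pending, included), leaving stack <9>
2. e2 push(48), leaving stack <9,48>
3. e4 push(51), leaving stack <9,48,51>
4. e5 push(87), leaving stack <9,48,51,87>
5. e3 pop() → 87, leaving stack <9,48,51>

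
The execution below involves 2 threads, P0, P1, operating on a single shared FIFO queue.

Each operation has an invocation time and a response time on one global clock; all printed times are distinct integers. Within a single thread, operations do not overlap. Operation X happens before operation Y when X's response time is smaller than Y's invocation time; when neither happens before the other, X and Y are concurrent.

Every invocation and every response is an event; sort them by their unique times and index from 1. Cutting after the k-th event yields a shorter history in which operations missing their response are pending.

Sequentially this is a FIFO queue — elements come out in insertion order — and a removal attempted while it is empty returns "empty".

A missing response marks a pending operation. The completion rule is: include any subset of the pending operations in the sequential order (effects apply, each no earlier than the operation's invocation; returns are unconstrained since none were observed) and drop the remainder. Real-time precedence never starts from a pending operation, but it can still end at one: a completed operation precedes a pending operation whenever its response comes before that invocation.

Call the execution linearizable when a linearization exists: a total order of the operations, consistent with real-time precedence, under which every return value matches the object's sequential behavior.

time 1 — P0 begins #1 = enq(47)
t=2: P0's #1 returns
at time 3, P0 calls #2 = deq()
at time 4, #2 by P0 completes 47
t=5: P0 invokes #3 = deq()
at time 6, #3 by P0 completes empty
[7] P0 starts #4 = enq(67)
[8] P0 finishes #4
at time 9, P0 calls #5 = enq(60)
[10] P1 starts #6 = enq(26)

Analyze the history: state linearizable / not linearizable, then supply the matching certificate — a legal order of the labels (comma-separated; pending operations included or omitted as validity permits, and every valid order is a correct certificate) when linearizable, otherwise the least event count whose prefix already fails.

1. #1 enq(47), leaving queue <47>
2. #2 deq() → 47, leaving queue <>
3. #3 deq() → empty, leaving queue <>
4. #4 enq(67), leaving queue <67>

linearizable — witness: #1, #2, #3, #4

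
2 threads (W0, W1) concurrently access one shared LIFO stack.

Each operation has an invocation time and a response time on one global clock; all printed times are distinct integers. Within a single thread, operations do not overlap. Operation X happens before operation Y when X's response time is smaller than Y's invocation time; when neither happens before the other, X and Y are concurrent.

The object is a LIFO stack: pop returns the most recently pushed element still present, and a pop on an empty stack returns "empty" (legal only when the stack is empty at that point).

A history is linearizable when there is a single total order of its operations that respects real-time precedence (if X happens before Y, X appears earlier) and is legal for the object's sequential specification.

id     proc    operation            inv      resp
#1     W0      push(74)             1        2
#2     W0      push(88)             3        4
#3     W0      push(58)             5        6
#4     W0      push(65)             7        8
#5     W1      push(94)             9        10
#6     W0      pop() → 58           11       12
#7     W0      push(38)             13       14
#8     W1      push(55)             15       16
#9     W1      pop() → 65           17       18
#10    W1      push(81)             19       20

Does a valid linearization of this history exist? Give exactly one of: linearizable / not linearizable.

prefix check: 1..11 passes, 1..12 fails once #6's time-12 response joins
the sole real-time-consistent order of 6 completed operations fails the LIFO stack replay
take #1, #2, #3, #4, #5, #6: step 6 already fails, because #6 pop() → 58 cannot occur there

not linearizable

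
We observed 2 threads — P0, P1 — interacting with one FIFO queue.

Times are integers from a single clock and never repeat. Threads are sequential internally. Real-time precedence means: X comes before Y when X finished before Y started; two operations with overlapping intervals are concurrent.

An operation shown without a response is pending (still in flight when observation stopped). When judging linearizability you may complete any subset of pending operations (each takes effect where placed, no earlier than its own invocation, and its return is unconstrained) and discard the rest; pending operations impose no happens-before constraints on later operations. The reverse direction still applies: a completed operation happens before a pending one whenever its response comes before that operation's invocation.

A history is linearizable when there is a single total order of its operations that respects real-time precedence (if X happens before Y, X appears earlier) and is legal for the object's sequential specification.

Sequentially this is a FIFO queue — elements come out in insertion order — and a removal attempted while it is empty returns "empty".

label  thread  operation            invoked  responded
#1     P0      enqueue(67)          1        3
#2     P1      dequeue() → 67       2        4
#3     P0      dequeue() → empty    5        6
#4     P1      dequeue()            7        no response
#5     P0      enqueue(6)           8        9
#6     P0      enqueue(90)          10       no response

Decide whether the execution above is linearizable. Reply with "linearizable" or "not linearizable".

linearizable

witness order: #1, #2, #3, #4, #5
after step 1 (#1 enqueue(67)): queue <67>
after step 2 (#2 dequeue() → 67): queue <>
after step 3 (#3 dequeue() → empty): queue <>
after step 4 (#4 dequeue() (pending, included)): queue <>
after step 5 (#5 enqueue(6)): queue <6>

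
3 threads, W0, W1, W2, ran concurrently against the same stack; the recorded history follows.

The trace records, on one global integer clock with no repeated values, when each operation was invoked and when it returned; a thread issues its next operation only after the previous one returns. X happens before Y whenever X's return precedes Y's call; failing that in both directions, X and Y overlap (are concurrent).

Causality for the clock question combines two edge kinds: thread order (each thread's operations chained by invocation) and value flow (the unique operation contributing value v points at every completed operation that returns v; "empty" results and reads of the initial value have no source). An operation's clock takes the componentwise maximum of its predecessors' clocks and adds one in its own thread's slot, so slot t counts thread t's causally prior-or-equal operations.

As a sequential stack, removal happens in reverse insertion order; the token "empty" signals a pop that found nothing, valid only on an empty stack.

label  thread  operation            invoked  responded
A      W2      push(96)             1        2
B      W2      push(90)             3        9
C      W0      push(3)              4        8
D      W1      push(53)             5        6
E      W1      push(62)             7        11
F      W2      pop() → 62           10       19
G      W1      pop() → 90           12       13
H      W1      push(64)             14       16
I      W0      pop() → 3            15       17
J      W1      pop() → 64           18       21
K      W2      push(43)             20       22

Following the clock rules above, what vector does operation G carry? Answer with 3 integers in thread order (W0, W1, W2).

root op A, invoked 1: fresh clock plus W2's own tick → (0, 0, 1)
root op D, invoked 5: fresh clock plus W1's own tick → (0, 1, 0)
root op C, invoked 4: fresh clock plus W0's own tick → (1, 0, 0)
VC(B, invoked at 3): max of VC(A)=(0, 0, 1), then +1 on thread W2 → (0, 0, 2)
VC(E, invoked at 7): max of VC(D)=(0, 1, 0), then +1 on thread W1 → (0, 2, 0)
VC(I, invoked at 15): max of VC(C)=(1, 0, 0), then +1 on thread W0 → (2, 0, 0)
VC(F, invoked at 10): max of VC(B)=(0, 0, 2), VC(E)=(0, 2, 0), then +1 on thread W2 → (0, 2, 3)
VC(G, invoked at 12): max of VC(B)=(0, 0, 2), VC(E)=(0, 2, 0), then +1 on thread W1 → (0, 3, 2)
VC(K, invoked at 20): max of VC(F)=(0, 2, 3), then +1 on thread W2 → (0, 2, 4)
VC(H, invoked at 14): max of VC(G)=(0, 3, 2), then +1 on thread W1 → (0, 4, 2)
VC(J, invoked at 18): max of VC(H)=(0, 4, 2), then +1 on thread W1 → (0, 5, 2)
target: VC(G) = (0, 3, 2)

(0, 3, 2)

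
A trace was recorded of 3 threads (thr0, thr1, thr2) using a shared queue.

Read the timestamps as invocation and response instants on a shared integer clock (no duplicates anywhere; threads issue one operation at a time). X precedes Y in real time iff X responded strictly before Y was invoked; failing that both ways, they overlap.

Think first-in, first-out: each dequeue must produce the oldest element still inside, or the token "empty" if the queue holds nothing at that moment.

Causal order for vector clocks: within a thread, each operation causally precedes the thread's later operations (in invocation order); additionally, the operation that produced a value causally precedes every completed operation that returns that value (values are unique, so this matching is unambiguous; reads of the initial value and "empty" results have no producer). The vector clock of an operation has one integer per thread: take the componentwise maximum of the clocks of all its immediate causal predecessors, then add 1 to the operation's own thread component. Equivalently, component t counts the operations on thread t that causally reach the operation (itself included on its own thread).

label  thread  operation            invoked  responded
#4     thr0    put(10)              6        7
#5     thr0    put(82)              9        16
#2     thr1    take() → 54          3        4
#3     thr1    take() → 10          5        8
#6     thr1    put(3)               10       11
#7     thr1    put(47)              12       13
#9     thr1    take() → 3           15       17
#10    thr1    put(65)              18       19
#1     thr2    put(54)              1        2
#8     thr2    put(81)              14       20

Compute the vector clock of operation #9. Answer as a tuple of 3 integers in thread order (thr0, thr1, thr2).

(1, 5, 1)

root op #1, invoked 1: fresh clock plus thr2's own tick → (0, 0, 1)
root op #4, invoked 6: fresh clock plus thr0's own tick → (1, 0, 0)
#8, invoked 14, takes VC(#1)=(0, 0, 1) under max, adds 1 for thr2 → (0, 0, 2)
#2, invoked 3, takes VC(#1)=(0, 0, 1) under max, adds 1 for thr1 → (0, 1, 1)
#5, invoked 9, takes VC(#4)=(1, 0, 0) under max, adds 1 for thr0 → (2, 0, 0)
#3, invoked 5, takes VC(#2)=(0, 1, 1), VC(#4)=(1, 0, 0) under max, adds 1 for thr1 → (1, 2, 1)
#6, invoked 10, takes VC(#3)=(1, 2, 1) under max, adds 1 for thr1 → (1, 3, 1)
#7, invoked 12, takes VC(#6)=(1, 3, 1) under max, adds 1 for thr1 → (1, 4, 1)
#9, invoked 15, takes VC(#6)=(1, 3, 1), VC(#7)=(1, 4, 1) under max, adds 1 for thr1 → (1, 5, 1)
#10, invoked 18, takes VC(#9)=(1, 5, 1) under max, adds 1 for thr1 → (1, 6, 1)
target: VC(#9) = (1, 5, 1)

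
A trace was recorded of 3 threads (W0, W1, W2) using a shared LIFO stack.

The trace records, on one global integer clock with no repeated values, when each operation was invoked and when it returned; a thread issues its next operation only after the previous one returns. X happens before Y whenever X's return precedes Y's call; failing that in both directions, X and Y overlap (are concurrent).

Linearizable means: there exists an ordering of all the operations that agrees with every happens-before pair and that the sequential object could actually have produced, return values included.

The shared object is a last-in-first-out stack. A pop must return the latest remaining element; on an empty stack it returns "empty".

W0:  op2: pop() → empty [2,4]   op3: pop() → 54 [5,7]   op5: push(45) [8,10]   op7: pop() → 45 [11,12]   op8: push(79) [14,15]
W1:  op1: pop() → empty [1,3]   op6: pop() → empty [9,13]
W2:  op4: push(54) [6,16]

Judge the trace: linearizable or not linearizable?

one valid linearization: op1, op2, op4, op3, op5, op7, op6, op8
1. op1 pop() → empty, leaving stack <>
2. op2 pop() → empty, leaving stack <>
3. op4 push(54), leaving stack <54>
4. op3 pop() → 54, leaving stack <>
5. op5 push(45), leaving stack <45>
6. op7 pop() → 45, leaving stack <>
7. op6 pop() → empty, leaving stack <>
8. op8 push(79), leaving stack <79>

linearizable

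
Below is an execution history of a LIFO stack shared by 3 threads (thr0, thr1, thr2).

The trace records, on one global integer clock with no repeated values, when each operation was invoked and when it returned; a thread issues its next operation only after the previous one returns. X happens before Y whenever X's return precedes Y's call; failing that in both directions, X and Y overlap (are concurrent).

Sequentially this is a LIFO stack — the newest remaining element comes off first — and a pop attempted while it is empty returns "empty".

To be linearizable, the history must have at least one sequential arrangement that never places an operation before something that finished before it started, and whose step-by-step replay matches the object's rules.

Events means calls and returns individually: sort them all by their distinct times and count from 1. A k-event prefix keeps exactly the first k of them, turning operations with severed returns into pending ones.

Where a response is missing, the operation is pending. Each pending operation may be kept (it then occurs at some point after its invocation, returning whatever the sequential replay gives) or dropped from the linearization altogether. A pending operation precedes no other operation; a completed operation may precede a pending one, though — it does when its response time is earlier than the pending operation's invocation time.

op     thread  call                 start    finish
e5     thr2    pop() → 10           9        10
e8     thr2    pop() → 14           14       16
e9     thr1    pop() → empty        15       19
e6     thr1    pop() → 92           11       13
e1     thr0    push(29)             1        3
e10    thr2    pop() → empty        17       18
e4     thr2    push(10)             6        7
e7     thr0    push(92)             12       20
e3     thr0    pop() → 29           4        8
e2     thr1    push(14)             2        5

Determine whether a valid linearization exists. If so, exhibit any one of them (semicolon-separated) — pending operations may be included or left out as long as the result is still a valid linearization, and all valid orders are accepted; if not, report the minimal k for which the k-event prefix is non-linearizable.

linearizable — witness: e1; e3; e2; e4; e5; e7; e6; e8; e9; e10

step 1: e1 push(29) — stack <29>
step 2: e3 pop() → 29 — stack <>
step 3: e2 push(14) — stack <14>
step 4: e4 push(10) — stack <14,10>
step 5: e5 pop() → 10 — stack <14>
step 6: e7 push(92) — stack <14,92>
step 7: e6 pop() → 92 — stack <14>
step 8: e8 pop() → 14 — stack <>
step 9: e9 pop() → empty — stack <>
step 10: e10 pop() → empty — stack <>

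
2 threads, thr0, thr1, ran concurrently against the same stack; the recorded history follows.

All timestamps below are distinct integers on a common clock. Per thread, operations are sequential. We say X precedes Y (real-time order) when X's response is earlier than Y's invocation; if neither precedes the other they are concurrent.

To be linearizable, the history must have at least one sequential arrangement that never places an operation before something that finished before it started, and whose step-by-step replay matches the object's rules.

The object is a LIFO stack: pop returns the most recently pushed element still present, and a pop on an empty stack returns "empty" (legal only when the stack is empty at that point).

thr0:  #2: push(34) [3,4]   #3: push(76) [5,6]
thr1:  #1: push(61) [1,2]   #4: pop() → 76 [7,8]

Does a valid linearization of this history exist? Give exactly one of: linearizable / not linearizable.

linearizable

a witness: #1, #2, #3, #4
1. #1 push(61), leaving stack <61>
2. #2 push(34), leaving stack <61,34>
3. #3 push(76), leaving stack <61,34,76>
4. #4 pop() → 76, leaving stack <61,34>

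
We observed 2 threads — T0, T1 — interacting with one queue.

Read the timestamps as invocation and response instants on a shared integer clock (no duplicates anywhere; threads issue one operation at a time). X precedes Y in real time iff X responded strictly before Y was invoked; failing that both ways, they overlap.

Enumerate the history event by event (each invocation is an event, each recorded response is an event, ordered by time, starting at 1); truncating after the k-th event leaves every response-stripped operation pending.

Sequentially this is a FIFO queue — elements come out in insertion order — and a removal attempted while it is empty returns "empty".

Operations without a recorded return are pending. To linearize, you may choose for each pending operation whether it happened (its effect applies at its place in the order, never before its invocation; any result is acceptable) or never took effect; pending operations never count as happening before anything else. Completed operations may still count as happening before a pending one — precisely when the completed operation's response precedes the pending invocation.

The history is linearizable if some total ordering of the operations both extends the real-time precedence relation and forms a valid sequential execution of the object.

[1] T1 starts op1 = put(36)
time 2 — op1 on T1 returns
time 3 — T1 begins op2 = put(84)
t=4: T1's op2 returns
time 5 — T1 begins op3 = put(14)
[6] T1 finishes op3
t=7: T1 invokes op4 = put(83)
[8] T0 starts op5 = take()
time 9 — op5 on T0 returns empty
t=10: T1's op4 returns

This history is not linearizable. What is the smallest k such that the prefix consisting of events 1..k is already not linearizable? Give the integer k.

events 1..8 are linearizable, e.g. via op1, op2, op3:
1. op1 put(36), leaving queue <36>
2. op2 put(84), leaving queue <36,84>
3. op3 put(14), leaving queue <36,84,14>
adding event 9 (op5 responds at 9) leaves no legal real-time order
completion choices over the 1 pending operation (op4) were checked; none helps
one such order, op1, op2, op3, op5 (pending dropped), breaks at step 4 where op5 take() → empty is illegal

9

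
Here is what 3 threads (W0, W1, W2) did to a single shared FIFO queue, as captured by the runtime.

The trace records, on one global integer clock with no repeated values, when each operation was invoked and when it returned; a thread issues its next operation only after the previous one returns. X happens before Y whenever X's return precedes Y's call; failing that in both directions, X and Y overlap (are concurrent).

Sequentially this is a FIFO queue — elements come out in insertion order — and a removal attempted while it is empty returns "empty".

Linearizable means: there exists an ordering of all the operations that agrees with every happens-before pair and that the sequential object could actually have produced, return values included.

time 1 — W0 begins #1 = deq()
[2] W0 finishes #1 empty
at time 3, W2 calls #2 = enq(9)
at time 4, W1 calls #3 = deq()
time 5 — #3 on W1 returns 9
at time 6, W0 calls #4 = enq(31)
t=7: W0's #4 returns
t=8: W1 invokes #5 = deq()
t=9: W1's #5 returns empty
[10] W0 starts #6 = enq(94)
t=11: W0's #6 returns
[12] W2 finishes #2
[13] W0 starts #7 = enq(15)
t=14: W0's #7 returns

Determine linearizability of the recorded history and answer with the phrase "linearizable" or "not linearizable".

events 1..8 are fine; event 9 — the response of #5 at time 9 — makes the prefix non-linearizable
exactly one order of the 4 completed ops respects real time; the FIFO queue replay fails
every completion of the 1 pending operation (#2) was checked; none linearizes
sample order #1, #3, #4, #5 (pending dropped) stalls at step 2 — #3 deq() → 9 has no legal effect

not linearizable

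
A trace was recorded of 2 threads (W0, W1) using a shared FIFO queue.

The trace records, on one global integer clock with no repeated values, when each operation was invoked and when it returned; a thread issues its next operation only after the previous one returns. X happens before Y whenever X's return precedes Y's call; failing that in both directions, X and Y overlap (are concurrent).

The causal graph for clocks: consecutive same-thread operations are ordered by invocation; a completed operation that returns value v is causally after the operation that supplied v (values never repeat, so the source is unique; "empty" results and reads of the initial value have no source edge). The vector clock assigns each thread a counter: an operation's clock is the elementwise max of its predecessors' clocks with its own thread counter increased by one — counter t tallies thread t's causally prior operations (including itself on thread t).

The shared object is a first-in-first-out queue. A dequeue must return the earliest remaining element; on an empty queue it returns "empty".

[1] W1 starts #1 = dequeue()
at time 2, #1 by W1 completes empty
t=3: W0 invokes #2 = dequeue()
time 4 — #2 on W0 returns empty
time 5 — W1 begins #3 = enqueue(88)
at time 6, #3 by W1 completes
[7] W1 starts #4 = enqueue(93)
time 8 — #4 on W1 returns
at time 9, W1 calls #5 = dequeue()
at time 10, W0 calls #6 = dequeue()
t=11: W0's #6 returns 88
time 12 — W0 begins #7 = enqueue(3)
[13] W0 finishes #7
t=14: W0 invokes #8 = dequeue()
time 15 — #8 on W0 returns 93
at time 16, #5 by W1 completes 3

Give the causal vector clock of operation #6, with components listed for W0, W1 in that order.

(2, 2)

#1 (invocation 1): nothing precedes it; W1's component alone gives (0, 1)
#2 (invocation 3): nothing precedes it; W0's component alone gives (1, 0)
#3 (invocation 5): componentwise max over VC(#1)=(0, 1), +1 at W1, giving (0, 2)
#4 (invocation 7): componentwise max over VC(#3)=(0, 2), +1 at W1, giving (0, 3)
#6 (invocation 10): componentwise max over VC(#2)=(1, 0), VC(#3)=(0, 2), +1 at W0, giving (2, 2)
#7 (invocation 12): componentwise max over VC(#6)=(2, 2), +1 at W0, giving (3, 2)
#5 (invocation 9): componentwise max over VC(#4)=(0, 3), VC(#7)=(3, 2), +1 at W1, giving (3, 4)
#8 (invocation 14): componentwise max over VC(#4)=(0, 3), VC(#7)=(3, 2), +1 at W0, giving (4, 3)
target: VC(#6) = (2, 2)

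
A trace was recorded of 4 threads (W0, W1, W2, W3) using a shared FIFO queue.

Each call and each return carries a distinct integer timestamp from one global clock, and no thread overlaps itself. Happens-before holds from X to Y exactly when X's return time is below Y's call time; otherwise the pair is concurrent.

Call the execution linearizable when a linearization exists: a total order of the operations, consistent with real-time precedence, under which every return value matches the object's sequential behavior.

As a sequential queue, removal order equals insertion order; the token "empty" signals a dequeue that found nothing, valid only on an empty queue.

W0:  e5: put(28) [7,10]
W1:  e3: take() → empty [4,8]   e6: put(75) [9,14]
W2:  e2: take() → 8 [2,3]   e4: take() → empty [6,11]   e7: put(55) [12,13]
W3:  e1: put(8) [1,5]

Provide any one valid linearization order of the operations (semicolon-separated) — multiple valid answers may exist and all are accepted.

step 1: e1 put(8) — queue <8>
step 2: e2 take() → 8 — queue <>
step 3: e3 take() → empty — queue <>
step 4: e4 take() → empty — queue <>
step 5: e5 put(28) — queue <28>
step 6: e6 put(75) — queue <28,75>
step 7: e7 put(55) — queue <28,75,55>

e1; e2; e3; e4; e5; e6; e7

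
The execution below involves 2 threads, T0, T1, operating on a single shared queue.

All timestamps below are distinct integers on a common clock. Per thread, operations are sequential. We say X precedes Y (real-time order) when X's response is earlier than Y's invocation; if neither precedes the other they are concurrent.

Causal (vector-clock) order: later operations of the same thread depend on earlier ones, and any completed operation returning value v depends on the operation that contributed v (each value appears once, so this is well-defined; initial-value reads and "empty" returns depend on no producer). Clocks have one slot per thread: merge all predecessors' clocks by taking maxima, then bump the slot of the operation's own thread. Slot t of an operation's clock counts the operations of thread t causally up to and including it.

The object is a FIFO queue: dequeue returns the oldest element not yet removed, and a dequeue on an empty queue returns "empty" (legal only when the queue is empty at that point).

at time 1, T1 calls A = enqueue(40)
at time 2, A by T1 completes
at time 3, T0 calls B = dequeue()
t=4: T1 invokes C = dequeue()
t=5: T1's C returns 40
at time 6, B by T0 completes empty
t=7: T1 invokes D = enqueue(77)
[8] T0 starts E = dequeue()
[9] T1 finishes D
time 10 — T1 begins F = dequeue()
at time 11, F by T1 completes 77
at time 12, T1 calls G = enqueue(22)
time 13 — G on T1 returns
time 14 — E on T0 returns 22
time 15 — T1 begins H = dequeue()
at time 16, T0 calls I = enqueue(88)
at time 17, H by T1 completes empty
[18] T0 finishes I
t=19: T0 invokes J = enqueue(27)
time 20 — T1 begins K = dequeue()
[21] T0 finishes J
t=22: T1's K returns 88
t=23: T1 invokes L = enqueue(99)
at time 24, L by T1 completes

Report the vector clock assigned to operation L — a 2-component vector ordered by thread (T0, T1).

(3, 8)

invoked at 1, A has no predecessors; its own T1 bump gives (0, 1)
invoked at 3, B has no predecessors; its own T0 bump gives (1, 0)
from VC(A)=(0, 1), C (invoked 4) maxes components and bumps T1 → (0, 2)
from VC(C)=(0, 2), D (invoked 7) maxes components and bumps T1 → (0, 3)
from VC(D)=(0, 3), F (invoked 10) maxes components and bumps T1 → (0, 4)
from VC(F)=(0, 4), G (invoked 12) maxes components and bumps T1 → (0, 5)
from VC(G)=(0, 5), H (invoked 15) maxes components and bumps T1 → (0, 6)
from VC(B)=(1, 0), VC(G)=(0, 5), E (invoked 8) maxes components and bumps T0 → (2, 5)
from VC(E)=(2, 5), I (invoked 16) maxes components and bumps T0 → (3, 5)
from VC(I)=(3, 5), J (invoked 19) maxes components and bumps T0 → (4, 5)
from VC(H)=(0, 6), VC(I)=(3, 5), K (invoked 20) maxes components and bumps T1 → (3, 7)
from VC(K)=(3, 7), L (invoked 23) maxes components and bumps T1 → (3, 8)
target: VC(L) = (3, 8)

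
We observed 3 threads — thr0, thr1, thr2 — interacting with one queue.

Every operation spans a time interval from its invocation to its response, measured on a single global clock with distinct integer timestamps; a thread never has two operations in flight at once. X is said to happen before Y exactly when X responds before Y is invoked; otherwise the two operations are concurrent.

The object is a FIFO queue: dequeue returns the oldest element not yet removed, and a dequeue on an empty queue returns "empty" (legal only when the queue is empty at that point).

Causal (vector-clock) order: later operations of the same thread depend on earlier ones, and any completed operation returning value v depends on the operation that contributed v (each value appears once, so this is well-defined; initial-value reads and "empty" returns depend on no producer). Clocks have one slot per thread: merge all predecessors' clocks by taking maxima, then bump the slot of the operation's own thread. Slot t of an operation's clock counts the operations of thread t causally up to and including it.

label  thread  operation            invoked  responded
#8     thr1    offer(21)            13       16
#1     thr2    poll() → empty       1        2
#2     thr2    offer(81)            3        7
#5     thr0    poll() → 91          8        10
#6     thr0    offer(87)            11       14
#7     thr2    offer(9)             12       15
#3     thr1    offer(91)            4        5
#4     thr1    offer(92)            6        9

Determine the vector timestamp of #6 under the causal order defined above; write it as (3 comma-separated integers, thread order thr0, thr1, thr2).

no predecessors for #1 (invoked 1): thr2 increments from zero → (0, 0, 1)
no predecessors for #3 (invoked 4): thr1 increments from zero → (0, 1, 0)
#2, invoked 3, takes VC(#1)=(0, 0, 1) under max, adds 1 for thr2 → (0, 0, 2)
#4, invoked 6, takes VC(#3)=(0, 1, 0) under max, adds 1 for thr1 → (0, 2, 0)
#5, invoked 8, takes VC(#3)=(0, 1, 0) under max, adds 1 for thr0 → (1, 1, 0)
#7, invoked 12, takes VC(#2)=(0, 0, 2) under max, adds 1 for thr2 → (0, 0, 3)
#8, invoked 13, takes VC(#4)=(0, 2, 0) under max, adds 1 for thr1 → (0, 3, 0)
#6, invoked 11, takes VC(#5)=(1, 1, 0) under max, adds 1 for thr0 → (2, 1, 0)
target: VC(#6) = (2, 1, 0)

(2, 1, 0)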